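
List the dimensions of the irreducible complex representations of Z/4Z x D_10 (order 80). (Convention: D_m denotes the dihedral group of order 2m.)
Dimensions: 1, 1, 1, 1, 1, 1, 1, 1, 1, 1, 1, 1, 1, 1, 1, 1, 2, 2, 2, 2, 2, 2, 2, 2, 2, 2, 2, 2, 2, 2, 2, 2

Explanation: There are 32 irreducibles (= number of conjugacy classes). Their dimensions d_i satisfy sum d_i^2 = |G| = 80: 1 + 1 + 1 + 1 + 1 + 1 + 1 + 1 + 1 + 1 + 1 + 1 + 1 + 1 + 1 + 1 + 4 + 4 + 4 + 4 + 4 + 4 + 4 + 4 + 4 + 4 + 4 + 4 + 4 + 4 + 4 + 4 = 80. (For the product with Z/4Z: each of the 4 1-dim characters of Z/4Z tensors with each irrep of D_10, giving 4 copies of each D_10-dimension.)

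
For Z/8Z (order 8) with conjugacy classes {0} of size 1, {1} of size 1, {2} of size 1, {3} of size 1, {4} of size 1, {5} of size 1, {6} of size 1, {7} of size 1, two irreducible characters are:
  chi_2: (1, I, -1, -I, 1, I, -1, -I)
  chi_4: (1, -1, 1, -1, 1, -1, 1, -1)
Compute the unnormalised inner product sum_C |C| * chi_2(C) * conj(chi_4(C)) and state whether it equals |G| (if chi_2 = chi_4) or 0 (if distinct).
Sum = 0; so <chi_2, chi_4> = 0 (distinct irreducibles are orthogonal).

Explanation: Compute term by term over conjugacy classes (|C| * chi_2(C) * conj(chi_4(C))):
  1*(1)*conj(1) + 1*(I)*conj(-1) + 1*(-1)*conj(1) + 1*(-I)*conj(-1) + 1*(1)*conj(1) + 1*(I)*conj(-1) + 1*(-1)*conj(1) + 1*(-I)*conj(-1)
  = (1) + (-I) + (-1) + (I) + (1) + (-I) + (-1) + (I)
  = 0.
(Exp terms are combined using exp(i*s)*conj(exp(i*t)) = exp(i*(s-t)), and sums of them are collapsed using the identity that for every m > 1 the m distinct m-th roots of unity sum to 0, e.g. 1 + exp(2*I*pi/3) + exp(-2*I*pi/3) = 0.)
Dividing by |G| = 8 gives 0/8 = 0, matching the row-orthogonality relation <chi_2, chi_4> = [chi_2 = chi_4].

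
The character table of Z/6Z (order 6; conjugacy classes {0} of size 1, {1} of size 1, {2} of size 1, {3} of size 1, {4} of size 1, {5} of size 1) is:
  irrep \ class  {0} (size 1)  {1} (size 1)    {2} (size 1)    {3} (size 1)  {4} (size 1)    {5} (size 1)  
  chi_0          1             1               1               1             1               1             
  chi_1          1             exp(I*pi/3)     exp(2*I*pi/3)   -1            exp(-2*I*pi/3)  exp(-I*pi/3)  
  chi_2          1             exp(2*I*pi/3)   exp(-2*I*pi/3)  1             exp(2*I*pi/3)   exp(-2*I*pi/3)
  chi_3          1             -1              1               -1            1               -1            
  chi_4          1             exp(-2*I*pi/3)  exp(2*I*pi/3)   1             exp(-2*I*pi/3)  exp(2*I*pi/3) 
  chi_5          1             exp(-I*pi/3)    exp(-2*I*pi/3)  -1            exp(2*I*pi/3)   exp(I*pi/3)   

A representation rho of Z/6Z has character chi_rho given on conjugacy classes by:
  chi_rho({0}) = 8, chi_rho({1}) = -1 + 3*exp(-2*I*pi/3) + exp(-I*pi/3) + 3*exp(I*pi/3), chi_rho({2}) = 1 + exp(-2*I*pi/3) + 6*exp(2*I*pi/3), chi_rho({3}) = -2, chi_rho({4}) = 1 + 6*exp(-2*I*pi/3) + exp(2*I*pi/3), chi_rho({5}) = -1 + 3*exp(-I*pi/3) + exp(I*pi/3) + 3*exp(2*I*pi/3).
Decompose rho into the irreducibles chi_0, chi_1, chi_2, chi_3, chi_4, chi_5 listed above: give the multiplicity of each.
Multiplicities: chi_0: 0, chi_1: 3, chi_2: 0, chi_3: 1, chi_4: 3, chi_5: 1.

Reasoning: Use <chi_rho, chi> = (1/|G|) sum_C |C| * chi_rho(C) * conj(chi(C)) with |G| = 6 for each irreducible chi in the table:
  <chi_rho, chi_0> = (1/6)[1*(8)*conj(1) + 1*(-1 + 3*exp(-2*I*pi/3) + exp(-I*pi/3) + 3*exp(I*pi/3))*conj(1) + 1*(1 + exp(-2*I*pi/3) + 6*exp(2*I*pi/3))*conj(1) + 1*(-2)*conj(1) + 1*(1 + 6*exp(-2*I*pi/3) + exp(2*I*pi/3))*conj(1) + 1*(-1 + 3*exp(-I*pi/3) + exp(I*pi/3) + 3*exp(2*I*pi/3))*conj(1)]
      = (1/6)[(8) + (-1 + 3*exp(-2*I*pi/3) + exp(-I*pi/3) + 3*exp(I*pi/3)) + (1 + exp(-2*I*pi/3) + 6*exp(2*I*pi/3)) + (-2) + (1 + 6*exp(-2*I*pi/3) + exp(2*I*pi/3)) + (-1 + 3*exp(-I*pi/3) + exp(I*pi/3) + 3*exp(2*I*pi/3))] = 0/6 = 0
  <chi_rho, chi_1> = (1/6)[1*(8)*conj(1) + 1*(-1 + 3*exp(-2*I*pi/3) + exp(-I*pi/3) + 3*exp(I*pi/3))*conj(exp(I*pi/3)) + 1*(1 + exp(-2*I*pi/3) + 6*exp(2*I*pi/3))*conj(exp(2*I*pi/3)) + 1*(-2)*conj(-1) + 1*(1 + 6*exp(-2*I*pi/3) + exp(2*I*pi/3))*conj(exp(-2*I*pi/3)) + 1*(-1 + 3*exp(-I*pi/3) + exp(I*pi/3) + 3*exp(2*I*pi/3))*conj(exp(-I*pi/3))]
      = (1/6)[(8) + (-1) + (5) + (2) + (5) + (-1)] = 18/6 = 3
  <chi_rho, chi_2> = (1/6)[1*(8)*conj(1) + 1*(-1 + 3*exp(-2*I*pi/3) + exp(-I*pi/3) + 3*exp(I*pi/3))*conj(exp(2*I*pi/3)) + 1*(1 + exp(-2*I*pi/3) + 6*exp(2*I*pi/3))*conj(exp(-2*I*pi/3)) + 1*(-2)*conj(1) + 1*(1 + 6*exp(-2*I*pi/3) + exp(2*I*pi/3))*conj(exp(2*I*pi/3)) + 1*(-1 + 3*exp(-I*pi/3) + exp(I*pi/3) + 3*exp(2*I*pi/3))*conj(exp(-2*I*pi/3))]
      = (1/6)[(8) + (-1 + 3*exp(-I*pi/3) - exp(-2*I*pi/3) + 3*exp(2*I*pi/3)) + (1 + 6*exp(-2*I*pi/3) + exp(2*I*pi/3)) + (-2) + (1 + exp(-2*I*pi/3) + 6*exp(2*I*pi/3)) + (-1 + 3*exp(-2*I*pi/3) - exp(2*I*pi/3) + 3*exp(I*pi/3))] = 0/6 = 0
  <chi_rho, chi_3> = (1/6)[1*(8)*conj(1) + 1*(-1 + 3*exp(-2*I*pi/3) + exp(-I*pi/3) + 3*exp(I*pi/3))*conj(-1) + 1*(1 + exp(-2*I*pi/3) + 6*exp(2*I*pi/3))*conj(1) + 1*(-2)*conj(-1) + 1*(1 + 6*exp(-2*I*pi/3) + exp(2*I*pi/3))*conj(1) + 1*(-1 + 3*exp(-I*pi/3) + exp(I*pi/3) + 3*exp(2*I*pi/3))*conj(-1)]
      = (1/6)[(8) + (1 - 3*exp(I*pi/3) - exp(-I*pi/3) - 3*exp(-2*I*pi/3)) + (1 + exp(-2*I*pi/3) + 6*exp(2*I*pi/3)) + (2) + (1 + 6*exp(-2*I*pi/3) + exp(2*I*pi/3)) + (1 - 3*exp(2*I*pi/3) - exp(I*pi/3) - 3*exp(-I*pi/3))] = 6/6 = 1
  <chi_rho, chi_4> = (1/6)[1*(8)*conj(1) + 1*(-1 + 3*exp(-2*I*pi/3) + exp(-I*pi/3) + 3*exp(I*pi/3))*conj(exp(-2*I*pi/3)) + 1*(1 + exp(-2*I*pi/3) + 6*exp(2*I*pi/3))*conj(exp(2*I*pi/3)) + 1*(-2)*conj(1) + 1*(1 + 6*exp(-2*I*pi/3) + exp(2*I*pi/3))*conj(exp(-2*I*pi/3)) + 1*(-1 + 3*exp(-I*pi/3) + exp(I*pi/3) + 3*exp(2*I*pi/3))*conj(exp(2*I*pi/3))]
      = (1/6)[(8) + (1) + (5) + (-2) + (5) + (1)] = 18/6 = 3
  <chi_rho, chi_5> = (1/6)[1*(8)*conj(1) + 1*(-1 + 3*exp(-2*I*pi/3) + exp(-I*pi/3) + 3*exp(I*pi/3))*conj(exp(-I*pi/3)) + 1*(1 + exp(-2*I*pi/3) + 6*exp(2*I*pi/3))*conj(exp(-2*I*pi/3)) + 1*(-2)*conj(-1) + 1*(1 + 6*exp(-2*I*pi/3) + exp(2*I*pi/3))*conj(exp(2*I*pi/3)) + 1*(-1 + 3*exp(-I*pi/3) + exp(I*pi/3) + 3*exp(2*I*pi/3))*conj(exp(I*pi/3))]
      = (1/6)[(8) + (1 + 3*exp(-I*pi/3) - exp(I*pi/3) + 3*exp(2*I*pi/3)) + (1 + 6*exp(-2*I*pi/3) + exp(2*I*pi/3)) + (2) + (1 + exp(-2*I*pi/3) + 6*exp(2*I*pi/3)) + (1 + 3*exp(-2*I*pi/3) - exp(-I*pi/3) + 3*exp(I*pi/3))] = 6/6 = 1
(Exp terms are combined using exp(i*s)*conj(exp(i*t)) = exp(i*(s-t)), and sums of them are collapsed using the identity that for every m > 1 the m distinct m-th roots of unity sum to 0, e.g. 1 + exp(2*I*pi/3) + exp(-2*I*pi/3) = 0.)
Dimension check: dim(rho) = sum (mult * dim) = 0*1 + 3*1 + 0*1 + 1*1 + 3*1 + 1*1 = 8 = chi_rho(e) = 8.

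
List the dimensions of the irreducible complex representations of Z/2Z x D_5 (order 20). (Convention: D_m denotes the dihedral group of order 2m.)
Dimensions: 1, 1, 1, 1, 2, 2, 2, 2

Reasoning: There are 8 irreducibles (= number of conjugacy classes). Their dimensions d_i satisfy sum d_i^2 = |G| = 20: 1 + 1 + 1 + 1 + 4 + 4 + 4 + 4 = 20. (For the product with Z/2Z: each of the 2 1-dim characters of Z/2Z tensors with each irrep of D_5, giving 2 copies of each D_5-dimension.)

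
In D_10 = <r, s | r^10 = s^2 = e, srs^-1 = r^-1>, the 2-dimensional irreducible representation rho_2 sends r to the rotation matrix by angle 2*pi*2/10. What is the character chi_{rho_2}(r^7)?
chi_{rho_2}(r^7) = 2*cos(2*pi*2*7/10) = -sqrt(5)/2 - 1/2

Why: rho_2(r^7) is rotation by angle 2*pi*2*7/10, whose trace is 2*cos(2*pi*2*7/10) = -sqrt(5)/2 - 1/2.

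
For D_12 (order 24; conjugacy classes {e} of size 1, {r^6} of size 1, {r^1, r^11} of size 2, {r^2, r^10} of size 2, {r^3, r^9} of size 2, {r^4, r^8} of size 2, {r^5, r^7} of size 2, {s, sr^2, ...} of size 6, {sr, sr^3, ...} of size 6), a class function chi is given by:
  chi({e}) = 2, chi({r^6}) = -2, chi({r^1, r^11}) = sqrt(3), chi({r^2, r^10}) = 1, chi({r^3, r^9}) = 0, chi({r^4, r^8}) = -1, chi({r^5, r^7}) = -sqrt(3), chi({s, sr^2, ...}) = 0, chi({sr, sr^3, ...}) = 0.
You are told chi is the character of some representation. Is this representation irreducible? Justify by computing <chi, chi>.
Irreducible: <chi, chi> = 1.

Explanation: <chi, chi> = (1/|G|) sum_C |C| * |chi(C)|^2 = (1/24)[1*|2|^2 + 1*|-2|^2 + 2*|sqrt(3)|^2 + 2*|1|^2 + 2*|0|^2 + 2*|-1|^2 + 2*|-sqrt(3)|^2 + 6*|0|^2 + 6*|0|^2]
  = (1/24)[(4) + (4) + (6) + (2) + (0) + (2) + (6) + (0) + (0)] = 24/24 = 1.
A character is irreducible iff <chi, chi> = 1, so this representation is irreducible.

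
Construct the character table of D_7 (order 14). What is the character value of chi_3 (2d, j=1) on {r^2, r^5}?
Conjugacy classes: {e} of size 1, {r^1, r^6} of size 2, {r^2, r^5} of size 2, {r^3, r^4} of size 2, {s, sr, ..., sr^6} of size 7.
Character table:
  irrep \ class              {e} (size 1)  {r^1, r^6} (size 2)  {r^2, r^5} (size 2)  {r^3, r^4} (size 2)  {s, sr, ..., sr^6} (size 7)
  chi_1 (triv)               1             1                    1                    1                    1                          
  chi_2 (sign: r->1, s->-1)  1             1                    1                    1                    -1                         
  chi_3 (2d, j=1)            2             2*cos(2*pi/7)        -2*cos(3*pi/7)       -2*cos(pi/7)         0                          
  chi_4 (2d, j=2)            2             -2*cos(3*pi/7)       -2*cos(pi/7)         2*cos(2*pi/7)        0                          
  chi_5 (2d, j=3)            2             -2*cos(pi/7)         2*cos(2*pi/7)        -2*cos(3*pi/7)       0                          

Spot check: chi_3 (2d, j=1) on {r^2, r^5} = -2*cos(3*pi/7).

Solution. D_7 has order 2*7 = 14 with 5 conjugacy classes, hence 5 irreducibles. Sum of squared dims 1 + 1 + 4 + 4 + 4 = 14 = |G|. Linear characters come from the abelianisation; the 2-dimensional irreps have character r^k -> 2*cos(2*pi*j*k/7), reflections -> 0.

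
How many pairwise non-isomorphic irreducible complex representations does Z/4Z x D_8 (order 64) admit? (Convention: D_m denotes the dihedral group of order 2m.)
28

Solution. The number of irreducible complex representations of a finite group equals its number of conjugacy classes. For a direct product, #classes(G x H) = #classes(G) * #classes(H). Z/4Z has 4 classes (abelian), D_8 has 7 classes, so 4 * 7 = 28, so Z/4Z x D_8 (order 64) has exactly 28 irreducible complex representations.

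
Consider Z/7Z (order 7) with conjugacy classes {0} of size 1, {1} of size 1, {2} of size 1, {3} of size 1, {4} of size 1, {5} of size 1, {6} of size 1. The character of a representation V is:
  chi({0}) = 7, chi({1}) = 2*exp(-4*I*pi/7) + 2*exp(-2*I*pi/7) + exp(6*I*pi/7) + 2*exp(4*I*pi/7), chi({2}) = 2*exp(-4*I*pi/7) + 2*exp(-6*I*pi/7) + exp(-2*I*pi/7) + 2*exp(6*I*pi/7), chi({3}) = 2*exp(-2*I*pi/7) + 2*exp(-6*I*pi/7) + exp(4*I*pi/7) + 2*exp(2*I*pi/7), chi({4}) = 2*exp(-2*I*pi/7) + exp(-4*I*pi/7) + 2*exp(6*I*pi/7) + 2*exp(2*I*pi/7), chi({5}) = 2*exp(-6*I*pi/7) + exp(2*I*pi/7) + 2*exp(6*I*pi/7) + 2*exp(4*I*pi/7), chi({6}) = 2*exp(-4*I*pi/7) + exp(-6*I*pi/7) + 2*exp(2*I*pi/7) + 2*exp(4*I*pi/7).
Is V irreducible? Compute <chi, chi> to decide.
Not irreducible (reducible): <chi, chi> = 13 > 1.

Why: <chi, chi> = (1/|G|) sum_C |C| * |chi(C)|^2 = (1/7)[1*|7|^2 + 1*|2*exp(-4*I*pi/7) + 2*exp(-2*I*pi/7) + exp(6*I*pi/7) + 2*exp(4*I*pi/7)|^2 + 1*|2*exp(-4*I*pi/7) + 2*exp(-6*I*pi/7) + exp(-2*I*pi/7) + 2*exp(6*I*pi/7)|^2 + 1*|2*exp(-2*I*pi/7) + 2*exp(-6*I*pi/7) + exp(4*I*pi/7) + 2*exp(2*I*pi/7)|^2 + 1*|2*exp(-2*I*pi/7) + exp(-4*I*pi/7) + 2*exp(6*I*pi/7) + 2*exp(2*I*pi/7)|^2 + 1*|2*exp(-6*I*pi/7) + exp(2*I*pi/7) + 2*exp(6*I*pi/7) + 2*exp(4*I*pi/7)|^2 + 1*|2*exp(-4*I*pi/7) + exp(-6*I*pi/7) + 2*exp(2*I*pi/7) + 2*exp(4*I*pi/7)|^2]
  = (1/7)[(49) + (13 + 6*exp(-2*I*pi/7) + 10*exp(-6*I*pi/7) + 2*exp(-4*I*pi/7) + 2*exp(4*I*pi/7) + 10*exp(6*I*pi/7) + 6*exp(2*I*pi/7)) + (13 + 10*exp(-2*I*pi/7) + 6*exp(-4*I*pi/7) + 2*exp(-6*I*pi/7) + 2*exp(6*I*pi/7) + 6*exp(4*I*pi/7) + 10*exp(2*I*pi/7)) + (13 + 10*exp(-4*I*pi/7) + 6*exp(-6*I*pi/7) + 2*exp(-2*I*pi/7) + 2*exp(2*I*pi/7) + 6*exp(6*I*pi/7) + 10*exp(4*I*pi/7)) + (13 + 10*exp(-4*I*pi/7) + 6*exp(-6*I*pi/7) + 2*exp(-2*I*pi/7) + 2*exp(2*I*pi/7) + 6*exp(6*I*pi/7) + 10*exp(4*I*pi/7)) + (13 + 10*exp(-2*I*pi/7) + 6*exp(-4*I*pi/7) + 2*exp(-6*I*pi/7) + 2*exp(6*I*pi/7) + 6*exp(4*I*pi/7) + 10*exp(2*I*pi/7)) + (13 + 6*exp(-2*I*pi/7) + 10*exp(-6*I*pi/7) + 2*exp(-4*I*pi/7) + 2*exp(4*I*pi/7) + 10*exp(6*I*pi/7) + 6*exp(2*I*pi/7))] = 91/7 = 13.
(Exp terms are combined using exp(i*s)*conj(exp(i*t)) = exp(i*(s-t)), and sums of them are collapsed using the identity that for every m > 1 the m distinct m-th roots of unity sum to 0, e.g. 1 + exp(2*I*pi/3) + exp(-2*I*pi/3) = 0.)
A character is irreducible iff <chi, chi> = 1, so this representation is reducible.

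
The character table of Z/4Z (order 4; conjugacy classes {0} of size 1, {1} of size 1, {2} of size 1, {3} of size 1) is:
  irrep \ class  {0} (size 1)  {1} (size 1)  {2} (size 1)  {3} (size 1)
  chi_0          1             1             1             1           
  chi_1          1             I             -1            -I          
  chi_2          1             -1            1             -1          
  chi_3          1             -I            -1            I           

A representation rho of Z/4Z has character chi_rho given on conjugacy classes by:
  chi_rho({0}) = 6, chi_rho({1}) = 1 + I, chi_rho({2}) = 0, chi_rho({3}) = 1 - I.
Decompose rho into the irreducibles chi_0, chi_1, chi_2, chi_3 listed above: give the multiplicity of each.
Multiplicities: chi_0: 2, chi_1: 2, chi_2: 1, chi_3: 1.

Argument: Use <chi_rho, chi> = (1/|G|) sum_C |C| * chi_rho(C) * conj(chi(C)) with |G| = 4 for each irreducible chi in the table:
  <chi_rho, chi_0> = (1/4)[1*(6)*conj(1) + 1*(1 + I)*conj(1) + 1*(0)*conj(1) + 1*(1 - I)*conj(1)]
      = (1/4)[(6) + (1 + I) + (0) + (1 - I)] = 8/4 = 2
  <chi_rho, chi_1> = (1/4)[1*(6)*conj(1) + 1*(1 + I)*conj(I) + 1*(0)*conj(-1) + 1*(1 - I)*conj(-I)]
      = (1/4)[(6) + (1 - I) + (0) + (1 + I)] = 8/4 = 2
  <chi_rho, chi_2> = (1/4)[1*(6)*conj(1) + 1*(1 + I)*conj(-1) + 1*(0)*conj(1) + 1*(1 - I)*conj(-1)]
      = (1/4)[(6) + (-1 - I) + (0) + (-1 + I)] = 4/4 = 1
  <chi_rho, chi_3> = (1/4)[1*(6)*conj(1) + 1*(1 + I)*conj(-I) + 1*(0)*conj(-1) + 1*(1 - I)*conj(I)]
      = (1/4)[(6) + (-1 + I) + (0) + (-1 - I)] = 4/4 = 1
(Exp terms are combined using exp(i*s)*conj(exp(i*t)) = exp(i*(s-t)), and sums of them are collapsed using the identity that for every m > 1 the m distinct m-th roots of unity sum to 0, e.g. 1 + exp(2*I*pi/3) + exp(-2*I*pi/3) = 0.)
Dimension check: dim(rho) = sum (mult * dim) = 2*1 + 2*1 + 1*1 + 1*1 = 6 = chi_rho(e) = 6.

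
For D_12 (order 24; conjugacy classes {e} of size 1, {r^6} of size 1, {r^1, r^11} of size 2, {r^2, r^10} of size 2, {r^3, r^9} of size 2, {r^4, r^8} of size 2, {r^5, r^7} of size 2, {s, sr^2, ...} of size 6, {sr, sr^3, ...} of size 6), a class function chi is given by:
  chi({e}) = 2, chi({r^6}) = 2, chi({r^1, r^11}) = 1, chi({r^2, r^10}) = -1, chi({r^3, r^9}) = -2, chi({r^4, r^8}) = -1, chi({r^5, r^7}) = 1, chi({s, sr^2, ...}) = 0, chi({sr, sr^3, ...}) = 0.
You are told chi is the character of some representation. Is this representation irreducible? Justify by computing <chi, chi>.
Irreducible: <chi, chi> = 1.

<chi, chi> = (1/|G|) sum_C |C| * |chi(C)|^2 = (1/24)[1*|2|^2 + 1*|2|^2 + 2*|1|^2 + 2*|-1|^2 + 2*|-2|^2 + 2*|-1|^2 + 2*|1|^2 + 6*|0|^2 + 6*|0|^2]
  = (1/24)[(4) + (4) + (2) + (2) + (8) + (2) + (2) + (0) + (0)] = 24/24 = 1.
A character is irreducible iff <chi, chi> = 1, so this representation is irreducible.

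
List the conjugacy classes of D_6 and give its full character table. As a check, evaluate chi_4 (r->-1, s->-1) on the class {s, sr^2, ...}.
Conjugacy classes: {e} of size 1, {r^3} of size 1, {r^1, r^5} of size 2, {r^2, r^4} of size 2, {s, sr^2, ...} of size 3, {sr, sr^3, ...} of size 3.
Character table:
  irrep \ class              {e} (size 1)  {r^3} (size 1)  {r^1, r^5} (size 2)  {r^2, r^4} (size 2)  {s, sr^2, ...} (size 3)  {sr, sr^3, ...} (size 3)
  chi_1 (triv)               1             1               1                    1                    1                        1                       
  chi_2 (sign: r->1, s->-1)  1             1               1                    1                    -1                       -1                      
  chi_3 (r->-1, s->1)        1             -1              -1                   1                    1                        -1                      
  chi_4 (r->-1, s->-1)       1             -1              -1                   1                    -1                       1                       
  chi_5 (2d, j=1)            2             -2              1                    -1                   0                        0                       
  chi_6 (2d, j=2)            2             2               -1                   -1                   0                        0                       

Spot check: chi_4 (r->-1, s->-1) on {s, sr^2, ...} = -1.

Working: D_6 has order 2*6 = 12 with 6 conjugacy classes, hence 6 irreducibles. Sum of squared dims 1 + 1 + 1 + 1 + 4 + 4 = 12 = |G|. Linear characters come from the abelianisation; the 2-dimensional irreps have character r^k -> 2*cos(2*pi*j*k/6), reflections -> 0.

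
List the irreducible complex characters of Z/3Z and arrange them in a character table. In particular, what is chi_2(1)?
Character table of Z/3Z (irreps indexed chi_0,...,chi_2 with chi_k(m) = zeta_3^(k*m), zeta_3 = exp(2*pi*i/3)):
  irrep \ class  {0} (size 1)  {1} (size 1)    {2} (size 1)  
  chi_0          1             1               1             
  chi_1          1             exp(2*I*pi/3)   exp(-2*I*pi/3)
  chi_2          1             exp(-2*I*pi/3)  exp(2*I*pi/3) 

Spot check: chi_2(1) = zeta_3^(2*1) = zeta_3^2 = exp(-2*I*pi/3).

Derivation: Z/3Z is abelian, so all 3 irreducible complex representations are 1-dimensional. They are given by chi_k(m) = zeta_3^(k*m) for k = 0,...,2. Row orthogonality: sum_m chi_k(m) conj(chi_l(m)) = 3 * [k = l].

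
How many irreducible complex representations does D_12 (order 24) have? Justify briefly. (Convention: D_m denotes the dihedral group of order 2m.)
9

Explanation: The number of irreducible complex representations of a finite group equals its number of conjugacy classes. D_12 has 9 conjugacy classes (n/2 + 3 for n even), so D_12 (order 24) has exactly 9 irreducible complex representations.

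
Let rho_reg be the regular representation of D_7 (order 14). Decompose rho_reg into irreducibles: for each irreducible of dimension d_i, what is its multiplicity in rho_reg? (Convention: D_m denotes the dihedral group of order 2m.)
Each irreducible V_i of dimension d_i appears with multiplicity d_i, i.e. rho_reg = (direct sum over all irreducibles V_i) d_i V_i. The irreducible dimensions for D_7 are 1, 1, 2, 2, 2: 2 irreducibles of dimension 1, each with multiplicity 1; 3 irreducibles of dimension 2, each with multiplicity 2. Total dimension 2*1*1 + 3*2*2 = 14 = |G|.

Reasoning: General theorem: in the regular representation of a finite group G, each irreducible appears with multiplicity equal to its dimension. Check: dim(rho_reg) = sum d_i^2 = 1 + 1 + 4 + 4 + 4 = 14 = |G|.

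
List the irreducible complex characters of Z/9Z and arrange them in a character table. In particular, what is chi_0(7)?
Character table of Z/9Z (irreps indexed chi_0,...,chi_8 with chi_k(m) = zeta_9^(k*m), zeta_9 = exp(2*pi*i/9)):
  irrep \ class  {0} (size 1)  {1} (size 1)    {2} (size 1)    {3} (size 1)    {4} (size 1)    {5} (size 1)    {6} (size 1)    {7} (size 1)    {8} (size 1)  
  chi_0          1             1               1               1               1               1               1               1               1             
  chi_1          1             exp(2*I*pi/9)   exp(4*I*pi/9)   exp(2*I*pi/3)   exp(8*I*pi/9)   exp(-8*I*pi/9)  exp(-2*I*pi/3)  exp(-4*I*pi/9)  exp(-2*I*pi/9)
  chi_2          1             exp(4*I*pi/9)   exp(8*I*pi/9)   exp(-2*I*pi/3)  exp(-2*I*pi/9)  exp(2*I*pi/9)   exp(2*I*pi/3)   exp(-8*I*pi/9)  exp(-4*I*pi/9)
  chi_3          1             exp(2*I*pi/3)   exp(-2*I*pi/3)  1               exp(2*I*pi/3)   exp(-2*I*pi/3)  1               exp(2*I*pi/3)   exp(-2*I*pi/3)
  chi_4          1             exp(8*I*pi/9)   exp(-2*I*pi/9)  exp(2*I*pi/3)   exp(-4*I*pi/9)  exp(4*I*pi/9)   exp(-2*I*pi/3)  exp(2*I*pi/9)   exp(-8*I*pi/9)
  chi_5          1             exp(-8*I*pi/9)  exp(2*I*pi/9)   exp(-2*I*pi/3)  exp(4*I*pi/9)   exp(-4*I*pi/9)  exp(2*I*pi/3)   exp(-2*I*pi/9)  exp(8*I*pi/9) 
  chi_6          1             exp(-2*I*pi/3)  exp(2*I*pi/3)   1               exp(-2*I*pi/3)  exp(2*I*pi/3)   1               exp(-2*I*pi/3)  exp(2*I*pi/3) 
  chi_7          1             exp(-4*I*pi/9)  exp(-8*I*pi/9)  exp(2*I*pi/3)   exp(2*I*pi/9)   exp(-2*I*pi/9)  exp(-2*I*pi/3)  exp(8*I*pi/9)   exp(4*I*pi/9) 
  chi_8          1             exp(-2*I*pi/9)  exp(-4*I*pi/9)  exp(-2*I*pi/3)  exp(-8*I*pi/9)  exp(8*I*pi/9)   exp(2*I*pi/3)   exp(4*I*pi/9)   exp(2*I*pi/9) 

Spot check: chi_0(7) = zeta_9^(0*7) = zeta_9^0 = 1.

Z/9Z is abelian, so all 9 irreducible complex representations are 1-dimensional. They are given by chi_k(m) = zeta_9^(k*m) for k = 0,...,8. Row orthogonality: sum_m chi_k(m) conj(chi_l(m)) = 9 * [k = l].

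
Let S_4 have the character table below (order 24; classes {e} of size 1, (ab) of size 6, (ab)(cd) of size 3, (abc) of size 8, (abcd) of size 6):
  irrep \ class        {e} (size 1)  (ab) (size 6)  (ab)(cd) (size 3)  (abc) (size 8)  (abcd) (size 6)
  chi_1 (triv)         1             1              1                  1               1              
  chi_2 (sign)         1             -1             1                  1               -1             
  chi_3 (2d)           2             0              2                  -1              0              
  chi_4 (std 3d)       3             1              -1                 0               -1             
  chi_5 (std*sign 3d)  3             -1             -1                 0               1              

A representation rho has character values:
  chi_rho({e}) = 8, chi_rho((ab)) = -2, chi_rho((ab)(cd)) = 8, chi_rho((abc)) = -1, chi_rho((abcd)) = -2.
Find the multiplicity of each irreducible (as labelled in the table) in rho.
Multiplicities: chi_1: 0, chi_2: 2, chi_3: 3, chi_4: 0, chi_5: 0.

Derivation: Use <chi_rho, chi> = (1/|G|) sum_C |C| * chi_rho(C) * conj(chi(C)) with |G| = 24 for each irreducible chi in the table:
  <chi_rho, chi_1> = (1/24)[1*(8)*conj(1) + 6*(-2)*conj(1) + 3*(8)*conj(1) + 8*(-1)*conj(1) + 6*(-2)*conj(1)]
      = (1/24)[(8) + (-12) + (24) + (-8) + (-12)] = 0/24 = 0
  <chi_rho, chi_2> = (1/24)[1*(8)*conj(1) + 6*(-2)*conj(-1) + 3*(8)*conj(1) + 8*(-1)*conj(1) + 6*(-2)*conj(-1)]
      = (1/24)[(8) + (12) + (24) + (-8) + (12)] = 48/24 = 2
  <chi_rho, chi_3> = (1/24)[1*(8)*conj(2) + 6*(-2)*conj(0) + 3*(8)*conj(2) + 8*(-1)*conj(-1) + 6*(-2)*conj(0)]
      = (1/24)[(16) + (0) + (48) + (8) + (0)] = 72/24 = 3
  <chi_rho, chi_4> = (1/24)[1*(8)*conj(3) + 6*(-2)*conj(1) + 3*(8)*conj(-1) + 8*(-1)*conj(0) + 6*(-2)*conj(-1)]
      = (1/24)[(24) + (-12) + (-24) + (0) + (12)] = 0/24 = 0
  <chi_rho, chi_5> = (1/24)[1*(8)*conj(3) + 6*(-2)*conj(-1) + 3*(8)*conj(-1) + 8*(-1)*conj(0) + 6*(-2)*conj(1)]
      = (1/24)[(24) + (12) + (-24) + (0) + (-12)] = 0/24 = 0
Dimension check: dim(rho) = sum (mult * dim) = 0*1 + 2*1 + 3*2 + 0*3 + 0*3 = 8 = chi_rho(e) = 8.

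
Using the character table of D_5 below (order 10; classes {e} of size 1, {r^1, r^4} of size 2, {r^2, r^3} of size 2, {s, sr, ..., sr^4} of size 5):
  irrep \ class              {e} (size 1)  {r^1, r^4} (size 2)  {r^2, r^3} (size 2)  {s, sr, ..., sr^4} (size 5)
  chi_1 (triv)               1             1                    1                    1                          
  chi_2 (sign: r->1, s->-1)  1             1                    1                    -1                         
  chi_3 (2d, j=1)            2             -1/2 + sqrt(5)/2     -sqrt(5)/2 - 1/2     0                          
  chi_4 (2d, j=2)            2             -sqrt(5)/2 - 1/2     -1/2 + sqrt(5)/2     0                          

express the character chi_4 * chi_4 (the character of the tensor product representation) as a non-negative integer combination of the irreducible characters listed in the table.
chi_4 tensor chi_4 = chi_1 + chi_2 + chi_3 (all other irreducibles have multiplicity 0).

Derivation: The character of a tensor product is the pointwise product (chi_4 * chi_4)(C) = chi_4(C) * chi_4(C):
  {e}: (2)*(2), {r^1, r^4}: (-sqrt(5)/2 - 1/2)*(-sqrt(5)/2 - 1/2), {r^2, r^3}: (-1/2 + sqrt(5)/2)*(-1/2 + sqrt(5)/2), {s, sr, ..., sr^4}: (0)*(0)
so (chi_4 * chi_4) takes values
  {e} -> 4, {r^1, r^4} -> sqrt(5)/2 + 3/2, {r^2, r^3} -> 3/2 - sqrt(5)/2, {s, sr, ..., sr^4} -> 0.
Now take the inner product of this character with each irreducible chi from the table, <chi_4*chi_4, chi> = (1/10) sum_C |C| (chi_4*chi_4)(C) conj(chi(C)):
  <chi_4*chi_4, chi_1> = (1/10)[1*(4)*conj(1) + 2*(sqrt(5)/2 + 3/2)*conj(1) + 2*(3/2 - sqrt(5)/2)*conj(1) + 5*(0)*conj(1)]
      = (1/10)[(4) + (sqrt(5) + 3) + (3 - sqrt(5)) + (0)] = 10/10 = 1
  <chi_4*chi_4, chi_2> = (1/10)[1*(4)*conj(1) + 2*(sqrt(5)/2 + 3/2)*conj(1) + 2*(3/2 - sqrt(5)/2)*conj(1) + 5*(0)*conj(-1)]
      = (1/10)[(4) + (sqrt(5) + 3) + (3 - sqrt(5)) + (0)] = 10/10 = 1
  <chi_4*chi_4, chi_3> = (1/10)[1*(4)*conj(2) + 2*(sqrt(5)/2 + 3/2)*conj(-1/2 + sqrt(5)/2) + 2*(3/2 - sqrt(5)/2)*conj(-sqrt(5)/2 - 1/2) + 5*(0)*conj(0)]
      = (1/10)[(8) + (1 + sqrt(5)) + (1 - sqrt(5)) + (0)] = 10/10 = 1
  <chi_4*chi_4, chi_4> = (1/10)[1*(4)*conj(2) + 2*(sqrt(5)/2 + 3/2)*conj(-sqrt(5)/2 - 1/2) + 2*(3/2 - sqrt(5)/2)*conj(-1/2 + sqrt(5)/2) + 5*(0)*conj(0)]
      = (1/10)[(8) + (-2*sqrt(5) - 4) + (-4 + 2*sqrt(5)) + (0)] = 0/10 = 0
Hence the multiplicities are chi_1: 1, chi_2: 1, chi_3: 1. Dimension check: dim(chi_4)*dim(chi_4) = 2*2 = 4 and sum (mult * dim) = 1*1 + 1*1 + 1*2 = 4.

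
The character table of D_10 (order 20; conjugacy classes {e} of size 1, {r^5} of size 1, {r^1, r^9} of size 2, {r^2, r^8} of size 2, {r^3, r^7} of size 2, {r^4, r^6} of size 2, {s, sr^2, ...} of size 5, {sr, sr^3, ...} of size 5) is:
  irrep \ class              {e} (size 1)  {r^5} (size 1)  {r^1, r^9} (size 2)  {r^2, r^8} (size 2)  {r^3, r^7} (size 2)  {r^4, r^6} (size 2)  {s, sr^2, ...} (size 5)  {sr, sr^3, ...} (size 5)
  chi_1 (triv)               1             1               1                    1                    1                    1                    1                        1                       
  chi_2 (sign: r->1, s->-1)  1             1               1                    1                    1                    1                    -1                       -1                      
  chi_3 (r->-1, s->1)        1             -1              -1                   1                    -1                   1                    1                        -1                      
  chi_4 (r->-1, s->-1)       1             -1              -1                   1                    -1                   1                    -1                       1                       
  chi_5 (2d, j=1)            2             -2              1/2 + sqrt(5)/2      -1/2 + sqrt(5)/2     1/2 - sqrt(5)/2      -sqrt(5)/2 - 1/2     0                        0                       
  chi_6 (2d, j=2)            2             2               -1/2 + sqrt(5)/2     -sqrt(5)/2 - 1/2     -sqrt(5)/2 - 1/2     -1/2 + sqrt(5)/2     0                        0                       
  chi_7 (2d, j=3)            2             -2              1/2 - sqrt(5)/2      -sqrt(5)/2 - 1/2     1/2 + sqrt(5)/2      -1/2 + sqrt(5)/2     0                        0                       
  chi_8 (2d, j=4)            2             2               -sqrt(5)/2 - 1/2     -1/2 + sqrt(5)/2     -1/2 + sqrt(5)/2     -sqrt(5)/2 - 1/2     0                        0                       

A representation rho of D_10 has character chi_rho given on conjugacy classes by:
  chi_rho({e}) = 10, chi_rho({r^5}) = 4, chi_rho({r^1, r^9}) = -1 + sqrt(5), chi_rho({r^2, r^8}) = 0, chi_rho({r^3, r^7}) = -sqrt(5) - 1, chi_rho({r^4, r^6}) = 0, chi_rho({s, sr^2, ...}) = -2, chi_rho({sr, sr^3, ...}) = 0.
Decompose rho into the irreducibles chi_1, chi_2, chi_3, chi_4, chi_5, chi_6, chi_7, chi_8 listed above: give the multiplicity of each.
Multiplicities: chi_1: 0, chi_2: 1, chi_3: 0, chi_4: 1, chi_5: 1, chi_6: 2, chi_7: 0, chi_8: 1.

Working: Use <chi_rho, chi> = (1/|G|) sum_C |C| * chi_rho(C) * conj(chi(C)) with |G| = 20 for each irreducible chi in the table:
  <chi_rho, chi_1> = (1/20)[1*(10)*conj(1) + 1*(4)*conj(1) + 2*(-1 + sqrt(5))*conj(1) + 2*(0)*conj(1) + 2*(-sqrt(5) - 1)*conj(1) + 2*(0)*conj(1) + 5*(-2)*conj(1) + 5*(0)*conj(1)]
      = (1/20)[(10) + (4) + (-2 + 2*sqrt(5)) + (0) + (-2*sqrt(5) - 2) + (0) + (-10) + (0)] = 0/20 = 0
  <chi_rho, chi_2> = (1/20)[1*(10)*conj(1) + 1*(4)*conj(1) + 2*(-1 + sqrt(5))*conj(1) + 2*(0)*conj(1) + 2*(-sqrt(5) - 1)*conj(1) + 2*(0)*conj(1) + 5*(-2)*conj(-1) + 5*(0)*conj(-1)]
      = (1/20)[(10) + (4) + (-2 + 2*sqrt(5)) + (0) + (-2*sqrt(5) - 2) + (0) + (10) + (0)] = 20/20 = 1
  <chi_rho, chi_3> = (1/20)[1*(10)*conj(1) + 1*(4)*conj(-1) + 2*(-1 + sqrt(5))*conj(-1) + 2*(0)*conj(1) + 2*(-sqrt(5) - 1)*conj(-1) + 2*(0)*conj(1) + 5*(-2)*conj(1) + 5*(0)*conj(-1)]
      = (1/20)[(10) + (-4) + (2 - 2*sqrt(5)) + (0) + (2 + 2*sqrt(5)) + (0) + (-10) + (0)] = 0/20 = 0
  <chi_rho, chi_4> = (1/20)[1*(10)*conj(1) + 1*(4)*conj(-1) + 2*(-1 + sqrt(5))*conj(-1) + 2*(0)*conj(1) + 2*(-sqrt(5) - 1)*conj(-1) + 2*(0)*conj(1) + 5*(-2)*conj(-1) + 5*(0)*conj(1)]
      = (1/20)[(10) + (-4) + (2 - 2*sqrt(5)) + (0) + (2 + 2*sqrt(5)) + (0) + (10) + (0)] = 20/20 = 1
  <chi_rho, chi_5> = (1/20)[1*(10)*conj(2) + 1*(4)*conj(-2) + 2*(-1 + sqrt(5))*conj(1/2 + sqrt(5)/2) + 2*(0)*conj(-1/2 + sqrt(5)/2) + 2*(-sqrt(5) - 1)*conj(1/2 - sqrt(5)/2) + 2*(0)*conj(-sqrt(5)/2 - 1/2) + 5*(-2)*conj(0) + 5*(0)*conj(0)]
      = (1/20)[(20) + (-8) + (4) + (0) + (4) + (0) + (0) + (0)] = 20/20 = 1
  <chi_rho, chi_6> = (1/20)[1*(10)*conj(2) + 1*(4)*conj(2) + 2*(-1 + sqrt(5))*conj(-1/2 + sqrt(5)/2) + 2*(0)*conj(-sqrt(5)/2 - 1/2) + 2*(-sqrt(5) - 1)*conj(-sqrt(5)/2 - 1/2) + 2*(0)*conj(-1/2 + sqrt(5)/2) + 5*(-2)*conj(0) + 5*(0)*conj(0)]
      = (1/20)[(20) + (8) + (6 - 2*sqrt(5)) + (0) + (2*sqrt(5) + 6) + (0) + (0) + (0)] = 40/20 = 2
  <chi_rho, chi_7> = (1/20)[1*(10)*conj(2) + 1*(4)*conj(-2) + 2*(-1 + sqrt(5))*conj(1/2 - sqrt(5)/2) + 2*(0)*conj(-sqrt(5)/2 - 1/2) + 2*(-sqrt(5) - 1)*conj(1/2 + sqrt(5)/2) + 2*(0)*conj(-1/2 + sqrt(5)/2) + 5*(-2)*conj(0) + 5*(0)*conj(0)]
      = (1/20)[(20) + (-8) + (-6 + 2*sqrt(5)) + (0) + (-6 - 2*sqrt(5)) + (0) + (0) + (0)] = 0/20 = 0
  <chi_rho, chi_8> = (1/20)[1*(10)*conj(2) + 1*(4)*conj(2) + 2*(-1 + sqrt(5))*conj(-sqrt(5)/2 - 1/2) + 2*(0)*conj(-1/2 + sqrt(5)/2) + 2*(-sqrt(5) - 1)*conj(-1/2 + sqrt(5)/2) + 2*(0)*conj(-sqrt(5)/2 - 1/2) + 5*(-2)*conj(0) + 5*(0)*conj(0)]
      = (1/20)[(20) + (8) + (-4) + (0) + (-4) + (0) + (0) + (0)] = 20/20 = 1
Dimension check: dim(rho) = sum (mult * dim) = 0*1 + 1*1 + 0*1 + 1*1 + 1*2 + 2*2 + 0*2 + 1*2 = 10 = chi_rho(e) = 10.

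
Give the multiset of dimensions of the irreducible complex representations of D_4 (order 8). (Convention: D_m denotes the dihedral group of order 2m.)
Dimensions: 1, 1, 1, 1, 2

Argument: There are 5 irreducibles (= number of conjugacy classes). Their dimensions d_i satisfy sum d_i^2 = |G| = 8: 1 + 1 + 1 + 1 + 4 = 8.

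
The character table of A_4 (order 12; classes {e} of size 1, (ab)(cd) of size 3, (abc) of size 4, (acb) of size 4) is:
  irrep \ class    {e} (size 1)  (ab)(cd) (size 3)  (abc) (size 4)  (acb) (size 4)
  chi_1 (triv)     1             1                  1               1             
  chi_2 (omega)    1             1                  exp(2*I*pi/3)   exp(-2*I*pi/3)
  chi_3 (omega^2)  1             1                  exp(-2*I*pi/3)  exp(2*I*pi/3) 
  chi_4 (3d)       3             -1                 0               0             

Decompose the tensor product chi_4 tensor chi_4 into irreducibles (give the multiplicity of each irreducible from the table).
chi_4 tensor chi_4 = chi_1 + chi_2 + chi_3 + 2*chi_4 (all other irreducibles have multiplicity 0).

Explanation: The character of a tensor product is the pointwise product (chi_4 * chi_4)(C) = chi_4(C) * chi_4(C):
  {e}: (3)*(3), (ab)(cd): (-1)*(-1), (abc): (0)*(0), (acb): (0)*(0)
so (chi_4 * chi_4) takes values
  {e} -> 9, (ab)(cd) -> 1, (abc) -> 0, (acb) -> 0.
Now take the inner product of this character with each irreducible chi from the table, <chi_4*chi_4, chi> = (1/12) sum_C |C| (chi_4*chi_4)(C) conj(chi(C)):
  <chi_4*chi_4, chi_1> = (1/12)[1*(9)*conj(1) + 3*(1)*conj(1) + 4*(0)*conj(1) + 4*(0)*conj(1)]
      = (1/12)[(9) + (3) + (0) + (0)] = 12/12 = 1
  <chi_4*chi_4, chi_2> = (1/12)[1*(9)*conj(1) + 3*(1)*conj(1) + 4*(0)*conj(exp(2*I*pi/3)) + 4*(0)*conj(exp(-2*I*pi/3))]
      = (1/12)[(9) + (3) + (0) + (0)] = 12/12 = 1
  <chi_4*chi_4, chi_3> = (1/12)[1*(9)*conj(1) + 3*(1)*conj(1) + 4*(0)*conj(exp(-2*I*pi/3)) + 4*(0)*conj(exp(2*I*pi/3))]
      = (1/12)[(9) + (3) + (0) + (0)] = 12/12 = 1
  <chi_4*chi_4, chi_4> = (1/12)[1*(9)*conj(3) + 3*(1)*conj(-1) + 4*(0)*conj(0) + 4*(0)*conj(0)]
      = (1/12)[(27) + (-3) + (0) + (0)] = 24/12 = 2
(Exp terms are combined using exp(i*s)*conj(exp(i*t)) = exp(i*(s-t)), and sums of them are collapsed using the identity that for every m > 1 the m distinct m-th roots of unity sum to 0, e.g. 1 + exp(2*I*pi/3) + exp(-2*I*pi/3) = 0.)
Hence the multiplicities are chi_1: 1, chi_2: 1, chi_3: 1, chi_4: 2. Dimension check: dim(chi_4)*dim(chi_4) = 3*3 = 9 and sum (mult * dim) = 1*1 + 1*1 + 1*1 + 2*3 = 9.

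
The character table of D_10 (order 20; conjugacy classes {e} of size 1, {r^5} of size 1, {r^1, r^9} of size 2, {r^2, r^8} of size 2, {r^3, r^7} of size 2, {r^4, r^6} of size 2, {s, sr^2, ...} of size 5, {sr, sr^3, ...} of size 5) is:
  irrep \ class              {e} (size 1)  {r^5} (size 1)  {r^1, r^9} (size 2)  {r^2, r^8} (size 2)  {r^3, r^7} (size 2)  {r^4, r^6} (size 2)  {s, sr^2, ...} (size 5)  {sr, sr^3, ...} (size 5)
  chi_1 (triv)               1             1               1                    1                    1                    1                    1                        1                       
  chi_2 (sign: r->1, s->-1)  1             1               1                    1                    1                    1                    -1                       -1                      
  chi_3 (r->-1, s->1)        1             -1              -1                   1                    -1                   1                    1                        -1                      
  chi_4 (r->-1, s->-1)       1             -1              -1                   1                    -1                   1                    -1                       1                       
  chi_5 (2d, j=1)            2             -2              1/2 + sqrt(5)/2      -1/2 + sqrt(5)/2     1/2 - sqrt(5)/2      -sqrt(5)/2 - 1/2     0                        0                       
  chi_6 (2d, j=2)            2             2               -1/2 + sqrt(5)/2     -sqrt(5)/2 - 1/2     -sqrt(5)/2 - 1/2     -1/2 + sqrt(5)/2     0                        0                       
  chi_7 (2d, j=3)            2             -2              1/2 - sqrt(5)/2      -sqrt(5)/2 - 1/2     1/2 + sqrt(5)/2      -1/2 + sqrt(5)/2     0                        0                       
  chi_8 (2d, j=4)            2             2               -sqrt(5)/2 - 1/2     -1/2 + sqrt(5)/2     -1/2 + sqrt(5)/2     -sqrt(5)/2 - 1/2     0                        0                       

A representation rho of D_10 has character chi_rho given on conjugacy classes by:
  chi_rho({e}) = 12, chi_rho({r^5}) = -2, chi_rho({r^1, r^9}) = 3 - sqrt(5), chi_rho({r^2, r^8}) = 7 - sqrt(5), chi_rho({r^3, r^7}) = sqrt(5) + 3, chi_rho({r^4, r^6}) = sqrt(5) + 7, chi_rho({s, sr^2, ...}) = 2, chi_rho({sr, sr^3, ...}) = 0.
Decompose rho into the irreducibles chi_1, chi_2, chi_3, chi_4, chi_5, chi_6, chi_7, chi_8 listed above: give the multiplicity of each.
Multiplicities: chi_1: 3, chi_2: 2, chi_3: 2, chi_4: 1, chi_5: 0, chi_6: 0, chi_7: 2, chi_8: 0.

Why: Use <chi_rho, chi> = (1/|G|) sum_C |C| * chi_rho(C) * conj(chi(C)) with |G| = 20 for each irreducible chi in the table:
  <chi_rho, chi_1> = (1/20)[1*(12)*conj(1) + 1*(-2)*conj(1) + 2*(3 - sqrt(5))*conj(1) + 2*(7 - sqrt(5))*conj(1) + 2*(sqrt(5) + 3)*conj(1) + 2*(sqrt(5) + 7)*conj(1) + 5*(2)*conj(1) + 5*(0)*conj(1)]
      = (1/20)[(12) + (-2) + (6 - 2*sqrt(5)) + (14 - 2*sqrt(5)) + (2*sqrt(5) + 6) + (2*sqrt(5) + 14) + (10) + (0)] = 60/20 = 3
  <chi_rho, chi_2> = (1/20)[1*(12)*conj(1) + 1*(-2)*conj(1) + 2*(3 - sqrt(5))*conj(1) + 2*(7 - sqrt(5))*conj(1) + 2*(sqrt(5) + 3)*conj(1) + 2*(sqrt(5) + 7)*conj(1) + 5*(2)*conj(-1) + 5*(0)*conj(-1)]
      = (1/20)[(12) + (-2) + (6 - 2*sqrt(5)) + (14 - 2*sqrt(5)) + (2*sqrt(5) + 6) + (2*sqrt(5) + 14) + (-10) + (0)] = 40/20 = 2
  <chi_rho, chi_3> = (1/20)[1*(12)*conj(1) + 1*(-2)*conj(-1) + 2*(3 - sqrt(5))*conj(-1) + 2*(7 - sqrt(5))*conj(1) + 2*(sqrt(5) + 3)*conj(-1) + 2*(sqrt(5) + 7)*conj(1) + 5*(2)*conj(1) + 5*(0)*conj(-1)]
      = (1/20)[(12) + (2) + (-6 + 2*sqrt(5)) + (14 - 2*sqrt(5)) + (-6 - 2*sqrt(5)) + (2*sqrt(5) + 14) + (10) + (0)] = 40/20 = 2
  <chi_rho, chi_4> = (1/20)[1*(12)*conj(1) + 1*(-2)*conj(-1) + 2*(3 - sqrt(5))*conj(-1) + 2*(7 - sqrt(5))*conj(1) + 2*(sqrt(5) + 3)*conj(-1) + 2*(sqrt(5) + 7)*conj(1) + 5*(2)*conj(-1) + 5*(0)*conj(1)]
      = (1/20)[(12) + (2) + (-6 + 2*sqrt(5)) + (14 - 2*sqrt(5)) + (-6 - 2*sqrt(5)) + (2*sqrt(5) + 14) + (-10) + (0)] = 20/20 = 1
  <chi_rho, chi_5> = (1/20)[1*(12)*conj(2) + 1*(-2)*conj(-2) + 2*(3 - sqrt(5))*conj(1/2 + sqrt(5)/2) + 2*(7 - sqrt(5))*conj(-1/2 + sqrt(5)/2) + 2*(sqrt(5) + 3)*conj(1/2 - sqrt(5)/2) + 2*(sqrt(5) + 7)*conj(-sqrt(5)/2 - 1/2) + 5*(2)*conj(0) + 5*(0)*conj(0)]
      = (1/20)[(24) + (4) + (-2 + 2*sqrt(5)) + (-12 + 8*sqrt(5)) + (-2*sqrt(5) - 2) + (-8*sqrt(5) - 12) + (0) + (0)] = 0/20 = 0
  <chi_rho, chi_6> = (1/20)[1*(12)*conj(2) + 1*(-2)*conj(2) + 2*(3 - sqrt(5))*conj(-1/2 + sqrt(5)/2) + 2*(7 - sqrt(5))*conj(-sqrt(5)/2 - 1/2) + 2*(sqrt(5) + 3)*conj(-sqrt(5)/2 - 1/2) + 2*(sqrt(5) + 7)*conj(-1/2 + sqrt(5)/2) + 5*(2)*conj(0) + 5*(0)*conj(0)]
      = (1/20)[(24) + (-4) + (-8 + 4*sqrt(5)) + (-6*sqrt(5) - 2) + (-4*sqrt(5) - 8) + (-2 + 6*sqrt(5)) + (0) + (0)] = 0/20 = 0
  <chi_rho, chi_7> = (1/20)[1*(12)*conj(2) + 1*(-2)*conj(-2) + 2*(3 - sqrt(5))*conj(1/2 - sqrt(5)/2) + 2*(7 - sqrt(5))*conj(-sqrt(5)/2 - 1/2) + 2*(sqrt(5) + 3)*conj(1/2 + sqrt(5)/2) + 2*(sqrt(5) + 7)*conj(-1/2 + sqrt(5)/2) + 5*(2)*conj(0) + 5*(0)*conj(0)]
      = (1/20)[(24) + (4) + (8 - 4*sqrt(5)) + (-6*sqrt(5) - 2) + (8 + 4*sqrt(5)) + (-2 + 6*sqrt(5)) + (0) + (0)] = 40/20 = 2
  <chi_rho, chi_8> = (1/20)[1*(12)*conj(2) + 1*(-2)*conj(2) + 2*(3 - sqrt(5))*conj(-sqrt(5)/2 - 1/2) + 2*(7 - sqrt(5))*conj(-1/2 + sqrt(5)/2) + 2*(sqrt(5) + 3)*conj(-1/2 + sqrt(5)/2) + 2*(sqrt(5) + 7)*conj(-sqrt(5)/2 - 1/2) + 5*(2)*conj(0) + 5*(0)*conj(0)]
      = (1/20)[(24) + (-4) + (2 - 2*sqrt(5)) + (-12 + 8*sqrt(5)) + (2 + 2*sqrt(5)) + (-8*sqrt(5) - 12) + (0) + (0)] = 0/20 = 0
Dimension check: dim(rho) = sum (mult * dim) = 3*1 + 2*1 + 2*1 + 1*1 + 0*2 + 0*2 + 2*2 + 0*2 = 12 = chi_rho(e) = 12.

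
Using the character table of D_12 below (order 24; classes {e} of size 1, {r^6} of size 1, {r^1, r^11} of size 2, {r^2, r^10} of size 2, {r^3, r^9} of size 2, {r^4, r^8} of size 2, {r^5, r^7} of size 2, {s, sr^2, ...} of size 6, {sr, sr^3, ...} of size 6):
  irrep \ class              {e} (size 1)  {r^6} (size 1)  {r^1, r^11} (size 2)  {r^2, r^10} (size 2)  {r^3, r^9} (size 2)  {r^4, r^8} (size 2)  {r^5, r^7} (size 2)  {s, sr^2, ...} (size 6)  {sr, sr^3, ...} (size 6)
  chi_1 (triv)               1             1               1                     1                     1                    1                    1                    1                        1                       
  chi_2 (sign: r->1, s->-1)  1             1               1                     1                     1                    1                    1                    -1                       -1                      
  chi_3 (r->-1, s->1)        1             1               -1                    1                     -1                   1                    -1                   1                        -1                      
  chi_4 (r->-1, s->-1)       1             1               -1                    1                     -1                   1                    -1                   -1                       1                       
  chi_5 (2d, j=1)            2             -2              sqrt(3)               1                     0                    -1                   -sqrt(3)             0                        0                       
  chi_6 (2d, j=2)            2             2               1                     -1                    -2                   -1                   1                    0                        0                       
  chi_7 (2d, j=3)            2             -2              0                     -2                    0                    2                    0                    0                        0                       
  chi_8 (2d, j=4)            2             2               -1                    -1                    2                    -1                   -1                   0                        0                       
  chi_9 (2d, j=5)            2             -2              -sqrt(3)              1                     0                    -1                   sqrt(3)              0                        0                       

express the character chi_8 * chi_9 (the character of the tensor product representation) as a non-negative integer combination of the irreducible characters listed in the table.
chi_8 tensor chi_9 = chi_5 + chi_7 (all other irreducibles have multiplicity 0).

Proof sketch: The character of a tensor product is the pointwise product (chi_8 * chi_9)(C) = chi_8(C) * chi_9(C):
  {e}: (2)*(2), {r^6}: (2)*(-2), {r^1, r^11}: (-1)*(-sqrt(3)), {r^2, r^10}: (-1)*(1), {r^3, r^9}: (2)*(0), {r^4, r^8}: (-1)*(-1), {r^5, r^7}: (-1)*(sqrt(3)), {s, sr^2, ...}: (0)*(0), {sr, sr^3, ...}: (0)*(0)
so (chi_8 * chi_9) takes values
  {e} -> 4, {r^6} -> -4, {r^1, r^11} -> sqrt(3), {r^2, r^10} -> -1, {r^3, r^9} -> 0, {r^4, r^8} -> 1, {r^5, r^7} -> -sqrt(3), {s, sr^2, ...} -> 0, {sr, sr^3, ...} -> 0.
Now take the inner product of this character with each irreducible chi from the table, <chi_8*chi_9, chi> = (1/24) sum_C |C| (chi_8*chi_9)(C) conj(chi(C)):
  <chi_8*chi_9, chi_1> = (1/24)[1*(4)*conj(1) + 1*(-4)*conj(1) + 2*(sqrt(3))*conj(1) + 2*(-1)*conj(1) + 2*(0)*conj(1) + 2*(1)*conj(1) + 2*(-sqrt(3))*conj(1) + 6*(0)*conj(1) + 6*(0)*conj(1)]
      = (1/24)[(4) + (-4) + (2*sqrt(3)) + (-2) + (0) + (2) + (-2*sqrt(3)) + (0) + (0)] = 0/24 = 0
  <chi_8*chi_9, chi_2> = (1/24)[1*(4)*conj(1) + 1*(-4)*conj(1) + 2*(sqrt(3))*conj(1) + 2*(-1)*conj(1) + 2*(0)*conj(1) + 2*(1)*conj(1) + 2*(-sqrt(3))*conj(1) + 6*(0)*conj(-1) + 6*(0)*conj(-1)]
      = (1/24)[(4) + (-4) + (2*sqrt(3)) + (-2) + (0) + (2) + (-2*sqrt(3)) + (0) + (0)] = 0/24 = 0
  <chi_8*chi_9, chi_3> = (1/24)[1*(4)*conj(1) + 1*(-4)*conj(1) + 2*(sqrt(3))*conj(-1) + 2*(-1)*conj(1) + 2*(0)*conj(-1) + 2*(1)*conj(1) + 2*(-sqrt(3))*conj(-1) + 6*(0)*conj(1) + 6*(0)*conj(-1)]
      = (1/24)[(4) + (-4) + (-2*sqrt(3)) + (-2) + (0) + (2) + (2*sqrt(3)) + (0) + (0)] = 0/24 = 0
  <chi_8*chi_9, chi_4> = (1/24)[1*(4)*conj(1) + 1*(-4)*conj(1) + 2*(sqrt(3))*conj(-1) + 2*(-1)*conj(1) + 2*(0)*conj(-1) + 2*(1)*conj(1) + 2*(-sqrt(3))*conj(-1) + 6*(0)*conj(-1) + 6*(0)*conj(1)]
      = (1/24)[(4) + (-4) + (-2*sqrt(3)) + (-2) + (0) + (2) + (2*sqrt(3)) + (0) + (0)] = 0/24 = 0
  <chi_8*chi_9, chi_5> = (1/24)[1*(4)*conj(2) + 1*(-4)*conj(-2) + 2*(sqrt(3))*conj(sqrt(3)) + 2*(-1)*conj(1) + 2*(0)*conj(0) + 2*(1)*conj(-1) + 2*(-sqrt(3))*conj(-sqrt(3)) + 6*(0)*conj(0) + 6*(0)*conj(0)]
      = (1/24)[(8) + (8) + (6) + (-2) + (0) + (-2) + (6) + (0) + (0)] = 24/24 = 1
  <chi_8*chi_9, chi_6> = (1/24)[1*(4)*conj(2) + 1*(-4)*conj(2) + 2*(sqrt(3))*conj(1) + 2*(-1)*conj(-1) + 2*(0)*conj(-2) + 2*(1)*conj(-1) + 2*(-sqrt(3))*conj(1) + 6*(0)*conj(0) + 6*(0)*conj(0)]
      = (1/24)[(8) + (-8) + (2*sqrt(3)) + (2) + (0) + (-2) + (-2*sqrt(3)) + (0) + (0)] = 0/24 = 0
  <chi_8*chi_9, chi_7> = (1/24)[1*(4)*conj(2) + 1*(-4)*conj(-2) + 2*(sqrt(3))*conj(0) + 2*(-1)*conj(-2) + 2*(0)*conj(0) + 2*(1)*conj(2) + 2*(-sqrt(3))*conj(0) + 6*(0)*conj(0) + 6*(0)*conj(0)]
      = (1/24)[(8) + (8) + (0) + (4) + (0) + (4) + (0) + (0) + (0)] = 24/24 = 1
  <chi_8*chi_9, chi_8> = (1/24)[1*(4)*conj(2) + 1*(-4)*conj(2) + 2*(sqrt(3))*conj(-1) + 2*(-1)*conj(-1) + 2*(0)*conj(2) + 2*(1)*conj(-1) + 2*(-sqrt(3))*conj(-1) + 6*(0)*conj(0) + 6*(0)*conj(0)]
      = (1/24)[(8) + (-8) + (-2*sqrt(3)) + (2) + (0) + (-2) + (2*sqrt(3)) + (0) + (0)] = 0/24 = 0
  <chi_8*chi_9, chi_9> = (1/24)[1*(4)*conj(2) + 1*(-4)*conj(-2) + 2*(sqrt(3))*conj(-sqrt(3)) + 2*(-1)*conj(1) + 2*(0)*conj(0) + 2*(1)*conj(-1) + 2*(-sqrt(3))*conj(sqrt(3)) + 6*(0)*conj(0) + 6*(0)*conj(0)]
      = (1/24)[(8) + (8) + (-6) + (-2) + (0) + (-2) + (-6) + (0) + (0)] = 0/24 = 0
Hence the multiplicities are chi_5: 1, chi_7: 1. Dimension check: dim(chi_8)*dim(chi_9) = 2*2 = 4 and sum (mult * dim) = 1*2 + 1*2 = 4.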